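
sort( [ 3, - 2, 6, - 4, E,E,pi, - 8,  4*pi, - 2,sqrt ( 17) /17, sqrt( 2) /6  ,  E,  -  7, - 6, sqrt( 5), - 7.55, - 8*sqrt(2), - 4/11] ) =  [ - 8*sqrt( 2), -8, - 7.55, - 7,- 6,  -  4,-2 ,  -  2,- 4/11, sqrt( 2)/6,sqrt(  17)/17, sqrt (5 ) , E,E, E,  3,pi, 6, 4*pi]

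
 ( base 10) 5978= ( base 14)2270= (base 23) B6L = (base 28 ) 7he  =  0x175A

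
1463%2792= 1463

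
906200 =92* 9850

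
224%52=16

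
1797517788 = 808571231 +988946557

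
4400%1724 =952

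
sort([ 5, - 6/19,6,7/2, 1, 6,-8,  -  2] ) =[ - 8, - 2,-6/19, 1,  7/2, 5,6,6 ]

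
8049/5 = 8049/5 = 1609.80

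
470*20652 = 9706440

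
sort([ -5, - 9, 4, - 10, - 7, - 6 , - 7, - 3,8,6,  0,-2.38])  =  [ - 10, - 9,-7,-7,-6, - 5, - 3, - 2.38, 0,4,  6,  8]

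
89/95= 89/95= 0.94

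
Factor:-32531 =-32531^1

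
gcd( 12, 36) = 12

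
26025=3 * 8675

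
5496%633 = 432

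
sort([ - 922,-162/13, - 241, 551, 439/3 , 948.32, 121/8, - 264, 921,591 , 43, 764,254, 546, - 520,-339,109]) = [ - 922, - 520, -339, - 264, -241, - 162/13 , 121/8,  43, 109, 439/3,254 , 546, 551, 591, 764, 921, 948.32 ] 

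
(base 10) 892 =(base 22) 1ic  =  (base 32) rs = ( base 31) so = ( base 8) 1574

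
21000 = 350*60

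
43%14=1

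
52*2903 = 150956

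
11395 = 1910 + 9485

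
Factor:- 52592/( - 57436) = 2^2 * 19^1*83^(-1) = 76/83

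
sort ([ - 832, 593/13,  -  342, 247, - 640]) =[- 832 , - 640, -342,593/13, 247 ]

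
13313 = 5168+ 8145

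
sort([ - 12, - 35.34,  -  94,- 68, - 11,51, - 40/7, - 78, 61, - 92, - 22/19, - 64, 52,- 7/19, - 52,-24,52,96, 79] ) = [ - 94, - 92, - 78, - 68, - 64, - 52,-35.34, - 24,  -  12,  -  11, - 40/7, - 22/19, - 7/19,51, 52, 52,61,79, 96] 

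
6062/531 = 6062/531  =  11.42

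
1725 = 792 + 933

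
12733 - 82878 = - 70145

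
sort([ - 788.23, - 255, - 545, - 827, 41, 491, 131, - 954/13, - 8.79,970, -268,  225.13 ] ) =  [-827,-788.23, - 545, - 268,-255, - 954/13,-8.79,41,131, 225.13, 491, 970] 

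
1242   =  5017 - 3775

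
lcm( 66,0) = 0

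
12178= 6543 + 5635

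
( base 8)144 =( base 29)3d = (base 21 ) 4g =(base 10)100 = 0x64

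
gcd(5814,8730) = 18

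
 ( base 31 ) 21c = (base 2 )11110101101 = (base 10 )1965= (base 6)13033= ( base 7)5505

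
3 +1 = 4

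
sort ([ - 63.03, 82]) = [ - 63.03, 82]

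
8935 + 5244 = 14179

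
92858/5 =92858/5 =18571.60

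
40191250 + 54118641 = 94309891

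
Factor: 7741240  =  2^3*5^1*13^1*14887^1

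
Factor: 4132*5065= 20928580 = 2^2*5^1*1013^1 * 1033^1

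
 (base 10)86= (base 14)62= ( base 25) 3b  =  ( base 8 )126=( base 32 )2m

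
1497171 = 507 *2953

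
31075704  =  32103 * 968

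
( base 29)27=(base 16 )41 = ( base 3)2102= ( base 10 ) 65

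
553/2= 276 + 1/2 = 276.50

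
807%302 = 203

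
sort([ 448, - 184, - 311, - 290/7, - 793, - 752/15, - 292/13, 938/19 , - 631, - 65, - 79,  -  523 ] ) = [ - 793, - 631, - 523,-311, - 184,  -  79, - 65, - 752/15, - 290/7, - 292/13,938/19,448 ] 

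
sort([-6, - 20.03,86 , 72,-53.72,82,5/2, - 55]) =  [  -  55, - 53.72,  -  20.03,  -  6,5/2,72, 82, 86 ] 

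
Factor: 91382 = 2^1*45691^1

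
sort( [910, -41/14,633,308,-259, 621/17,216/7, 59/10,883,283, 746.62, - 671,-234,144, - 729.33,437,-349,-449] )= [-729.33, - 671 , - 449, - 349, - 259, - 234,-41/14 , 59/10, 216/7,621/17,144,283,308,437,633, 746.62, 883,910 ]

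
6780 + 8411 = 15191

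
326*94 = 30644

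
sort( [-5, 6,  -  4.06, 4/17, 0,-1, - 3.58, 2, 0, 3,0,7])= [ - 5, - 4.06, - 3.58, - 1, 0, 0, 0,4/17,2,3, 6, 7] 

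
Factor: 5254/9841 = 2^1 * 13^ ( - 1 )*37^1*71^1*757^ (-1 ) 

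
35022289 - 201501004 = -166478715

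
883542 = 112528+771014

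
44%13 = 5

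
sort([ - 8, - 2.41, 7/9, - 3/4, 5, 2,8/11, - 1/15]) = [-8, - 2.41, - 3/4, - 1/15 , 8/11, 7/9,  2, 5]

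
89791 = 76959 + 12832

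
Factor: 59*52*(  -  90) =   -  2^3*3^2*5^1*13^1*59^1  =  -  276120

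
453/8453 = 453/8453 = 0.05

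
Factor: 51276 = 2^2* 3^1*4273^1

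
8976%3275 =2426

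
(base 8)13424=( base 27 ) 82M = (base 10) 5908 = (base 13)28C6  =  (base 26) 8j6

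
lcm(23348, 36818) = 957268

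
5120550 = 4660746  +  459804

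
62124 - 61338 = 786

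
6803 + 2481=9284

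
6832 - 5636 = 1196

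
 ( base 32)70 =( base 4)3200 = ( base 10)224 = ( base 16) e0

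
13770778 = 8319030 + 5451748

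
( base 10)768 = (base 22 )1ck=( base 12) 540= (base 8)1400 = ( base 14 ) 3CC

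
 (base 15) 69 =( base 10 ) 99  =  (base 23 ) 47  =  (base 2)1100011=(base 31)36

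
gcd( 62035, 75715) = 95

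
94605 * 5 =473025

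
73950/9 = 8216+2/3  =  8216.67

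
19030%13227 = 5803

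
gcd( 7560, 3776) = 8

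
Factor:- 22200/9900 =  -74/33 = - 2^1 * 3^( - 1 ) * 11^( - 1)*37^1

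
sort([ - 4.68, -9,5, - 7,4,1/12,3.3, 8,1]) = [ - 9, - 7,- 4.68,1/12,1,3.3, 4,5, 8 ] 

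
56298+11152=67450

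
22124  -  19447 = 2677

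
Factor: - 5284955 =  - 5^1*13^1 * 81307^1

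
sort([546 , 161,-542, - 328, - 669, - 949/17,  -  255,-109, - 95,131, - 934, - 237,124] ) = [ - 934,  -  669, - 542, - 328,-255, - 237,-109, - 95, - 949/17,  124, 131, 161,546]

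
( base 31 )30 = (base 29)36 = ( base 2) 1011101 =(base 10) 93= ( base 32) 2T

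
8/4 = 2 = 2.00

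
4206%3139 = 1067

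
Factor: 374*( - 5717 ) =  - 2^1*11^1 * 17^1*5717^1 = - 2138158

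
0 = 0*509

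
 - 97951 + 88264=-9687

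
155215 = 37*4195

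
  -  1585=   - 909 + -676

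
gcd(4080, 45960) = 120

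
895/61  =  895/61 = 14.67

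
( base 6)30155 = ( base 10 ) 3959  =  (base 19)AI7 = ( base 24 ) 6kn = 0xF77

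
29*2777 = 80533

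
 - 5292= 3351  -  8643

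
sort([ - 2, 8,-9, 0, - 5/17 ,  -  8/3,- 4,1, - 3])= [ - 9, - 4,-3,- 8/3,- 2, - 5/17, 0, 1,8]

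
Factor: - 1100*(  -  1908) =2^4*3^2*5^2 *11^1*53^1 = 2098800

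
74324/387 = 192 + 20/387 = 192.05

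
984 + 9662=10646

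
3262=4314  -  1052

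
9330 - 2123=7207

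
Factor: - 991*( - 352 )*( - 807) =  - 2^5 *3^1*11^1*269^1 * 991^1 =-  281507424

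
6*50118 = 300708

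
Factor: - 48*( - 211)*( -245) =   -  2481360 = -  2^4*3^1*5^1*7^2*211^1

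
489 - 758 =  - 269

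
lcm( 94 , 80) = 3760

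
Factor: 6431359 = 11^1*29^1*20161^1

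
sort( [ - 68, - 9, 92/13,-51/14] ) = [  -  68, - 9, - 51/14, 92/13 ] 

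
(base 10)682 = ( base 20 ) 1e2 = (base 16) 2AA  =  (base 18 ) 21G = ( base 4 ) 22222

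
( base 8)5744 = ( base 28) 3ok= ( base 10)3044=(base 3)11011202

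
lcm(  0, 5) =0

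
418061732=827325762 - 409264030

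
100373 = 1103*91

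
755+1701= 2456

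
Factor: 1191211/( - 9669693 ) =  - 3^( - 1 )*7^1 * 11^( - 1)*167^1*1019^1*293021^( - 1)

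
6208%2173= 1862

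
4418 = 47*94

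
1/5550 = 1/5550 = 0.00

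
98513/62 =98513/62 = 1588.92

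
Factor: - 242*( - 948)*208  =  47718528 =2^7*3^1*11^2 * 13^1*79^1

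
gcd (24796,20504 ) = 4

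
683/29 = 683/29= 23.55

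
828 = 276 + 552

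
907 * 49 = 44443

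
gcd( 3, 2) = 1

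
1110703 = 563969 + 546734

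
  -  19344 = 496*( -39 )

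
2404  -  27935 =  - 25531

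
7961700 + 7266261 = 15227961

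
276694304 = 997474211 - 720779907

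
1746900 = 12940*135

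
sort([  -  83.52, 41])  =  [ - 83.52, 41]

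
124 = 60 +64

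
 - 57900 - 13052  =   - 70952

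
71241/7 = 71241/7 = 10177.29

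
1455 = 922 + 533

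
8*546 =4368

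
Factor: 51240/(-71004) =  - 70/97 = - 2^1*5^1*7^1 * 97^( - 1 )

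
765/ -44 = - 765/44 = - 17.39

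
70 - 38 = 32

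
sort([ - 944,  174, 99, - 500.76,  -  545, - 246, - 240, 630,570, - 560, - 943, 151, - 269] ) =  [ - 944, -943, - 560,- 545, - 500.76, - 269, -246,  -  240, 99,151,174, 570, 630]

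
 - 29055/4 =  - 29055/4 = - 7263.75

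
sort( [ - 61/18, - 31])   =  [ - 31, - 61/18]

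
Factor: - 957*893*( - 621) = 530707221= 3^4*11^1 * 19^1*23^1*29^1*47^1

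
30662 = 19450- -11212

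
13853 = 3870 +9983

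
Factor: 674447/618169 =73^1*491^( - 1)*1259^( - 1 )*9239^1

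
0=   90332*0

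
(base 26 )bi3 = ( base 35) 6fw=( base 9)11755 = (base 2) 1111011100011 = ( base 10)7907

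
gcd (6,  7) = 1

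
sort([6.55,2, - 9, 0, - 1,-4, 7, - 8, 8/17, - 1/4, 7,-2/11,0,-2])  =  [-9,-8,  -  4,-2,-1,-1/4,-2/11,0, 0, 8/17, 2 , 6.55,7,  7]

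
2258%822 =614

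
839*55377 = 46461303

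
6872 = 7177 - 305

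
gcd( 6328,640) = 8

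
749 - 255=494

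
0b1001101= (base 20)3h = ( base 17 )49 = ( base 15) 52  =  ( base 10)77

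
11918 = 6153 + 5765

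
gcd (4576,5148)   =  572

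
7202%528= 338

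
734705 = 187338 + 547367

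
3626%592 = 74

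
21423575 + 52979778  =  74403353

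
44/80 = 11/20= 0.55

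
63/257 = 63/257= 0.25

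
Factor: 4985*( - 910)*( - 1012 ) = 2^3*5^2*7^1*11^1*13^1*23^1*997^1 = 4590786200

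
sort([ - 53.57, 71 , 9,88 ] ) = [-53.57, 9,71, 88]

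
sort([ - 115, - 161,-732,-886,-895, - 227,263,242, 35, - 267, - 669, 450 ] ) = [-895,-886, - 732,- 669,  -  267,- 227 , - 161,-115, 35, 242,263, 450 ]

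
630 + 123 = 753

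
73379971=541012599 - 467632628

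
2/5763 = 2/5763 = 0.00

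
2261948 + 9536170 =11798118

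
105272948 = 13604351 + 91668597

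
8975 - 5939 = 3036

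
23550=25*942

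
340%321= 19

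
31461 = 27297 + 4164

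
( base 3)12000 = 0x87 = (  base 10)135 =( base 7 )252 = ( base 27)50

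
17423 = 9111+8312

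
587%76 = 55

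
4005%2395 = 1610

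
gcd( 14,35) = 7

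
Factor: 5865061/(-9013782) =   -  2^( -1)*3^( - 1) *1502297^(-1 ) * 5865061^1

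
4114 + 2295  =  6409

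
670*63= 42210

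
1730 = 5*346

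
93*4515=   419895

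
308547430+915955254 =1224502684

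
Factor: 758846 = 2^1*11^1 * 17^1*2029^1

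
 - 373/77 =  - 373/77 = -4.84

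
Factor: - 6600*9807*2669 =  - 172754227800 = -2^3*3^2*5^2*7^1*11^1*17^1*157^1*467^1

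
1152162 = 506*2277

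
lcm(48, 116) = 1392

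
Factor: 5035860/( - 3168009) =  - 2^2*5^1*13^( - 1)* 101^1*277^1*27077^(-1)=-559540/352001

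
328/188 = 82/47 = 1.74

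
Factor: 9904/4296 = 2^1*3^( - 1)*179^(-1)*619^1=1238/537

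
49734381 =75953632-26219251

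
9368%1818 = 278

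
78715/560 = 2249/16  =  140.56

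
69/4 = 17+1/4=17.25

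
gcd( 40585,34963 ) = 1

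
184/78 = 92/39 = 2.36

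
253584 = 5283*48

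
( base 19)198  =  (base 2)1000011100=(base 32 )GS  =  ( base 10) 540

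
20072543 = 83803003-63730460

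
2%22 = 2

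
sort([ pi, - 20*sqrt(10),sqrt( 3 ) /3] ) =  [-20*sqrt( 10), sqrt( 3) /3 , pi ] 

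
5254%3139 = 2115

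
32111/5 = 32111/5 = 6422.20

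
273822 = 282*971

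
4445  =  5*889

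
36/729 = 4/81= 0.05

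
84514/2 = 42257 = 42257.00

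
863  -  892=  - 29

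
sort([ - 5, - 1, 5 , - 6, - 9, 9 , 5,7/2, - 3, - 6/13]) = [ - 9 , - 6 , - 5, - 3, - 1,-6/13,  7/2 , 5,  5,  9]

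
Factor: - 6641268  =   - 2^2*3^1*553439^1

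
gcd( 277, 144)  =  1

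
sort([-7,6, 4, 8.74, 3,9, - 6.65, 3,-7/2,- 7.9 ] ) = [ - 7.9, - 7, - 6.65, - 7/2,3,  3, 4,6, 8.74,  9 ] 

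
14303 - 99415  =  -85112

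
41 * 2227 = 91307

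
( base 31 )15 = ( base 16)24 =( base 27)19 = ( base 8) 44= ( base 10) 36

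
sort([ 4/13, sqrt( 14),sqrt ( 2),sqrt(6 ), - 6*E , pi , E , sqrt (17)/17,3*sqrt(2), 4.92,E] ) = [ - 6*E,sqrt(17 )/17 , 4/13,sqrt( 2 ),sqrt(6) , E,E, pi, sqrt(14),3*sqrt(2), 4.92 ] 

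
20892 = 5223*4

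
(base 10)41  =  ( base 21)1K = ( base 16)29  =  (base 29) 1c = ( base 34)17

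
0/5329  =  0 = 0.00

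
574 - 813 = -239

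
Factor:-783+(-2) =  - 5^1 *157^1 = - 785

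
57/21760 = 57/21760 = 0.00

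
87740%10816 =1212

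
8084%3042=2000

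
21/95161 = 21/95161 =0.00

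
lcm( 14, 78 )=546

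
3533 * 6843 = 24176319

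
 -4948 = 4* ( - 1237 ) 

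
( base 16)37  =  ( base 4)313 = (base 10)55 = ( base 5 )210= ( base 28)1R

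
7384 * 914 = 6748976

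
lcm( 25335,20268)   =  101340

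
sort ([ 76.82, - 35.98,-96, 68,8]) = [ - 96, - 35.98, 8,68, 76.82]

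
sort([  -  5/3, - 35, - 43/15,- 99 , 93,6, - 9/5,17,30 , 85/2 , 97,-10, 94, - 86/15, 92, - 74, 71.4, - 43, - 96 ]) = [ - 99, -96, - 74, - 43, - 35, - 10,  -  86/15,-43/15, - 9/5, - 5/3, 6,17, 30  ,  85/2, 71.4,92, 93,94, 97]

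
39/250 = 39/250 = 0.16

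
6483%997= 501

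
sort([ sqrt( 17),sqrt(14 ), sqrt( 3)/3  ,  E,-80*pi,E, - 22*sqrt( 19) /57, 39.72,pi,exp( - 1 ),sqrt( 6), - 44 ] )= [ - 80*pi, - 44, - 22*sqrt (19) /57,exp( - 1), sqrt( 3) /3 , sqrt( 6), E, E,pi,sqrt(14 ) , sqrt( 17) , 39.72] 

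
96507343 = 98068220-1560877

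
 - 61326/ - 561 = 20442/187 = 109.32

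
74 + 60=134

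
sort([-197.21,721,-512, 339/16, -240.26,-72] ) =[ - 512 ,-240.26, - 197.21,-72 , 339/16,721]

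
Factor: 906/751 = 2^1 * 3^1*151^1*751^( - 1)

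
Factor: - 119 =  - 7^1*17^1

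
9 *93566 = 842094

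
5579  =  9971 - 4392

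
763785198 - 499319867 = 264465331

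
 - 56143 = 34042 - 90185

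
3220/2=1610 = 1610.00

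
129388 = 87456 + 41932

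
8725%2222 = 2059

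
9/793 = 9/793 = 0.01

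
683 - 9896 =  - 9213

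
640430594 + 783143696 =1423574290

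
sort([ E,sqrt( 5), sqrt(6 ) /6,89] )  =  [ sqrt( 6) /6,sqrt(5),  E, 89]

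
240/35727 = 80/11909 = 0.01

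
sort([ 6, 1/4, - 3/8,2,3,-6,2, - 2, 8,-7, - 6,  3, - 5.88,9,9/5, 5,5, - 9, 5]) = [ - 9, - 7, - 6, - 6, - 5.88, - 2, - 3/8,  1/4,9/5,2,2, 3, 3, 5,5,5,  6,8,9]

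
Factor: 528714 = 2^1*3^3*9791^1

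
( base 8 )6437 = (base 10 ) 3359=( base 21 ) 7ck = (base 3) 11121102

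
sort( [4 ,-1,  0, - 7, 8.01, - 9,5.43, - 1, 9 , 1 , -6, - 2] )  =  [-9, - 7 , - 6,-2, - 1,-1,  0 , 1 , 4,5.43,8.01, 9 ] 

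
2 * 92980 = 185960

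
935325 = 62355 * 15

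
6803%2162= 317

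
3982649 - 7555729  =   - 3573080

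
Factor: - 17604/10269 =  - 2^2*3^1  *7^( - 1) = - 12/7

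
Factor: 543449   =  59^1*61^1*151^1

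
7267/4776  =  1  +  2491/4776 =1.52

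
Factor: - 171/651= - 57/217=-3^1*7^(- 1)*19^1*31^( - 1)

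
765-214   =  551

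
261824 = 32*8182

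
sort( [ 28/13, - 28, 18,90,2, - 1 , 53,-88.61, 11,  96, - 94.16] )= [ - 94.16, - 88.61, - 28, - 1,2, 28/13 , 11, 18, 53, 90, 96]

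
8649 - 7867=782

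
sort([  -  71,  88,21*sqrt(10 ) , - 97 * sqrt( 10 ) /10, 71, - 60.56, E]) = [ - 71, - 60.56,- 97*sqrt(10)/10,E,21*sqrt( 10) , 71, 88] 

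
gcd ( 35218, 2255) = 1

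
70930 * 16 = 1134880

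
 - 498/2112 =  - 1 + 269/352 = -0.24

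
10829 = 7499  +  3330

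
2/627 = 2/627 = 0.00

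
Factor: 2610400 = 2^5*5^2*13^1*251^1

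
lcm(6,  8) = 24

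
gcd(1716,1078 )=22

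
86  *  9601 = 825686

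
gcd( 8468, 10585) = 2117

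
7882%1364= 1062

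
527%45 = 32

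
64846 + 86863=151709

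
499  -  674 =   -  175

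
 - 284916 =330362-615278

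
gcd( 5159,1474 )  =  737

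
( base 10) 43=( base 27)1g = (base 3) 1121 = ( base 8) 53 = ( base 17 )29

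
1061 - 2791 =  - 1730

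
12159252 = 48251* 252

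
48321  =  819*59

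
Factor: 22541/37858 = 2^( - 1)*23^( - 1 )*823^(-1)*22541^1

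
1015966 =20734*49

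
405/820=81/164 = 0.49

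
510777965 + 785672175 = 1296450140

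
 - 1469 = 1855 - 3324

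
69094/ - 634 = -34547/317 = -108.98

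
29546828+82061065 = 111607893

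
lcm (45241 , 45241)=45241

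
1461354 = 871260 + 590094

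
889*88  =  78232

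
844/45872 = 211/11468 = 0.02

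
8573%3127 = 2319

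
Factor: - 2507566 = -2^1*1253783^1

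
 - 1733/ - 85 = 20 + 33/85 = 20.39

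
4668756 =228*20477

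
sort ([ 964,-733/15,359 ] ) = [ - 733/15,359,964]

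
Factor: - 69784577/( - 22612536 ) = 2^(  -  3)*3^( -2)*314063^ ( - 1)*69784577^1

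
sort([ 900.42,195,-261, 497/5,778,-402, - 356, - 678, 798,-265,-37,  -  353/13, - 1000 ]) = [ -1000,  -  678, - 402,-356,-265, - 261, - 37, - 353/13,497/5, 195,778 , 798, 900.42 ] 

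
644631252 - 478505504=166125748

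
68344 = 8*8543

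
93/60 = 1+11/20 = 1.55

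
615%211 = 193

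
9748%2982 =802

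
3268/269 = 12+ 40/269=12.15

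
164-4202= - 4038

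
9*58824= 529416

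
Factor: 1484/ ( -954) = -14/9 = - 2^1*3^( - 2)*7^1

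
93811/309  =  303 + 184/309 = 303.60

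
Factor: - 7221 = -3^1*29^1*83^1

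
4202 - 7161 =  - 2959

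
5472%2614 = 244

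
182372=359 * 508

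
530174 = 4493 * 118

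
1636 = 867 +769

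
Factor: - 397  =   - 397^1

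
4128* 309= 1275552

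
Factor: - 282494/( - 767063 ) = 2062/5599 = 2^1 * 11^( - 1)*509^( -1 )*1031^1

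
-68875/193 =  - 357 + 26/193 = - 356.87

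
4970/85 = 994/17 = 58.47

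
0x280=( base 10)640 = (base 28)mo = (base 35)IA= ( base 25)10F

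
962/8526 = 481/4263 = 0.11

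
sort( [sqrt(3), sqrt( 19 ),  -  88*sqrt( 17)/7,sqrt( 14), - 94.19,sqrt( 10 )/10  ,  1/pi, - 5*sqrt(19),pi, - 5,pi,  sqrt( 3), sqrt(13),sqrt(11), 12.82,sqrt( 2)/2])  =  [ - 94.19 , - 88*sqrt( 17)/7, - 5*sqrt (19), - 5, sqrt(10)/10,1/pi,sqrt( 2 ) /2,sqrt(3 ), sqrt ( 3 ),pi, pi , sqrt( 11 ),sqrt( 13 ), sqrt( 14 ), sqrt (19 ),12.82] 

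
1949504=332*5872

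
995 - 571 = 424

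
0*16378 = 0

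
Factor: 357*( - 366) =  - 130662= - 2^1*3^2 *7^1 * 17^1*61^1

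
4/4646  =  2/2323=0.00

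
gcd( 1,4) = 1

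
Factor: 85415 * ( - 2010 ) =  - 2^1*3^1*5^2*11^1* 67^1*1553^1 = - 171684150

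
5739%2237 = 1265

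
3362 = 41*82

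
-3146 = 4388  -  7534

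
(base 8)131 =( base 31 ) 2r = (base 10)89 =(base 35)2J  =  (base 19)4D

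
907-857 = 50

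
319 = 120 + 199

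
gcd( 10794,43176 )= 10794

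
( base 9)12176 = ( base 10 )8169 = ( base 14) 2d97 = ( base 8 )17751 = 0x1FE9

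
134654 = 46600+88054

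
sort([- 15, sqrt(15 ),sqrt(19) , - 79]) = [ - 79 , - 15,sqrt( 15) , sqrt(19 )]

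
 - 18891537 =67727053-86618590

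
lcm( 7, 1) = 7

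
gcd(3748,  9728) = 4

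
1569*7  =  10983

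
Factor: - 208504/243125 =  - 536/625 = - 2^3 * 5^ ( - 4)*67^1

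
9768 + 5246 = 15014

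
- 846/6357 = -282/2119 = - 0.13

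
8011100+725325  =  8736425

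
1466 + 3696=5162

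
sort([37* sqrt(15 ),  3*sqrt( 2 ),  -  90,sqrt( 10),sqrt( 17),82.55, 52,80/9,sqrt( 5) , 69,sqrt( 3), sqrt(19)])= [ - 90, sqrt( 3 ), sqrt( 5),sqrt(10), sqrt( 17),3*sqrt( 2 ) , sqrt(19), 80/9,52,69, 82.55, 37*sqrt (15 ) ]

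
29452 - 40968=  - 11516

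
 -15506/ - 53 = 292 + 30/53 = 292.57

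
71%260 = 71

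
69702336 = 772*90288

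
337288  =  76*4438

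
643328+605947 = 1249275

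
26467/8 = 3308 + 3/8  =  3308.38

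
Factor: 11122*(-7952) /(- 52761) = 88442144/52761 =2^5*3^(  -  1)*7^1*43^( - 1 ) * 67^1 * 71^1*83^1*409^(- 1)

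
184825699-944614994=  - 759789295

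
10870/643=16 + 582/643=16.91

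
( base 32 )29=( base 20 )3d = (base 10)73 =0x49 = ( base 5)243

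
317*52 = 16484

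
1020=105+915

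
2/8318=1/4159 = 0.00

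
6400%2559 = 1282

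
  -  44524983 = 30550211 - 75075194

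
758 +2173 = 2931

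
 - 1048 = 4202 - 5250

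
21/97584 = 7/32528 = 0.00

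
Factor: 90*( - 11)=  - 2^1*3^2* 5^1*11^1 = - 990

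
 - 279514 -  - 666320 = 386806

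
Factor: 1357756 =2^2*17^1*41^1 * 487^1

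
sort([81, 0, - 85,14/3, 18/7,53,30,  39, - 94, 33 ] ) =[  -  94, - 85, 0, 18/7,  14/3,  30, 33, 39, 53,81 ]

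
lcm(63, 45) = 315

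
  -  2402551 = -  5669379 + 3266828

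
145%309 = 145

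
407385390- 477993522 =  - 70608132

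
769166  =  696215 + 72951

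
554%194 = 166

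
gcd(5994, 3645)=81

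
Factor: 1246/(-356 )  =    -  2^( - 1 )*7^1 = -7/2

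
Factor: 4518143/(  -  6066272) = - 2^( - 5)*7^2*19^1  *23^1* 211^1*293^( - 1 )*647^( - 1 ) 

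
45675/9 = 5075 = 5075.00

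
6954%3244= 466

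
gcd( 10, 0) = 10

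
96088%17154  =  10318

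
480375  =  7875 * 61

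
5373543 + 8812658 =14186201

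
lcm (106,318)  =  318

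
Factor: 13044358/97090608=6522179/48545304 = 2^(- 3 ) * 3^( - 1)*19^( - 1) * 23^1*29^ (-1 )*3671^ ( - 1) * 283573^1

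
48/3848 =6/481 = 0.01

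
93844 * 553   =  51895732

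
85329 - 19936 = 65393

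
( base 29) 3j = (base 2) 1101010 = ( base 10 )106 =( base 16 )6A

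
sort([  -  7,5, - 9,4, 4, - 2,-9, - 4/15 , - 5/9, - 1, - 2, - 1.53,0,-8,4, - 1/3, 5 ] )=[ - 9,  -  9, - 8,  -  7, - 2, - 2, - 1.53, - 1, - 5/9, - 1/3, - 4/15,  0, 4 , 4, 4, 5,5 ]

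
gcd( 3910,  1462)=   34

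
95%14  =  11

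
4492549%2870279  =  1622270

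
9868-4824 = 5044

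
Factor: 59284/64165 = 2^2*5^ ( - 1)*41^( - 1)*313^( - 1)*14821^1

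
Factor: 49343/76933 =7^2*19^1*53^1*107^(- 1 )*719^( - 1)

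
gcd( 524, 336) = 4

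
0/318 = 0 = 0.00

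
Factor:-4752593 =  - 47^1*101119^1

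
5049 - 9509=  - 4460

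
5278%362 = 210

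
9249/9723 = 3083/3241 = 0.95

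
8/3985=8/3985 = 0.00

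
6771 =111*61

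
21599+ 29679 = 51278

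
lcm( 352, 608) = 6688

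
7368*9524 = 70172832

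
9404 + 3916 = 13320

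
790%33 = 31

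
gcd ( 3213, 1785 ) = 357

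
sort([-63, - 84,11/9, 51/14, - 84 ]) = [-84, - 84, - 63 , 11/9,51/14 ] 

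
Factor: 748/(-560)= - 187/140 = - 2^( - 2) * 5^ ( - 1)*7^( - 1)  *  11^1*17^1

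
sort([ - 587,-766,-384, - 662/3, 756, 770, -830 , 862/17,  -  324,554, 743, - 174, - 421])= [ - 830, - 766,  -  587, - 421,-384,-324, - 662/3, - 174, 862/17,554, 743, 756,  770 ] 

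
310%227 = 83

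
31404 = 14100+17304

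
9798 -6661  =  3137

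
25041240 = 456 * 54915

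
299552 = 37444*8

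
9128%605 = 53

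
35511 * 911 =32350521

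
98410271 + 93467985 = 191878256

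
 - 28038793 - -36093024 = 8054231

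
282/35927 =282/35927= 0.01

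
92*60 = 5520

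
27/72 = 3/8  =  0.38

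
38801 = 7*5543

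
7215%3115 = 985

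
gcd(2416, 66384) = 16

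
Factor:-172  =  -2^2  *  43^1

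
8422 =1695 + 6727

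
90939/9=30313/3=10104.33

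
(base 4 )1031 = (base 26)2p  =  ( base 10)77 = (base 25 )32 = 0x4D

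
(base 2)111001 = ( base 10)57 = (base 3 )2010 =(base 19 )30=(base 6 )133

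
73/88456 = 73/88456 =0.00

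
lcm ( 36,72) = 72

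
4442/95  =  4442/95= 46.76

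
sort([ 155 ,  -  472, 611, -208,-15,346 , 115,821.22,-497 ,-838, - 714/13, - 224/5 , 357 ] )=[ - 838,-497, - 472, - 208, - 714/13,  -  224/5, - 15, 115,155,346, 357,611,821.22 ]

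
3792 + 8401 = 12193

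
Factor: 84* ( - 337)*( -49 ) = 1387092 = 2^2*3^1*7^3*337^1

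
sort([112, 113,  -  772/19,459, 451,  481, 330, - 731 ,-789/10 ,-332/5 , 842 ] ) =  [-731,-789/10, - 332/5,  -  772/19,  112, 113,330 , 451, 459, 481,842 ] 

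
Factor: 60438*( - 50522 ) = -3053448636  =  - 2^2*3^1*7^1*1439^1*25261^1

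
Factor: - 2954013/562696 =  -2^ ( - 3)*3^1*37^ ( - 1 )*151^1*1901^( - 1) * 6521^1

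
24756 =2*12378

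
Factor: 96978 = 2^1 * 3^1*7^1*2309^1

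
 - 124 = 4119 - 4243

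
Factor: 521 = 521^1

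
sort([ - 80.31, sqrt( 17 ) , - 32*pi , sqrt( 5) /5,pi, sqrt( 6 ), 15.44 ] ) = [ - 32 * pi, - 80.31, sqrt( 5)/5,  sqrt( 6) , pi, sqrt( 17 ),15.44]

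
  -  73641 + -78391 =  - 152032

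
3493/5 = 3493/5= 698.60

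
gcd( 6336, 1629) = 9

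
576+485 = 1061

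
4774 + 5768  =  10542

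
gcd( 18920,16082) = 946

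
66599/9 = 7399+8/9 = 7399.89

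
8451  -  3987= 4464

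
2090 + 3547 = 5637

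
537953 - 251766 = 286187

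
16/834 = 8/417 = 0.02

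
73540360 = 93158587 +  - 19618227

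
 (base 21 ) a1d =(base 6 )32324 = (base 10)4444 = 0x115c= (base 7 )15646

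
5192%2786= 2406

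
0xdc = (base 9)264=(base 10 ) 220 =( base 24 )94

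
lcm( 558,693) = 42966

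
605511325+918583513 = 1524094838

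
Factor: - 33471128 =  - 2^3*4183891^1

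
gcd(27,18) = 9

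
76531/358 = 213 + 277/358 =213.77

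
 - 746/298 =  - 373/149 = -  2.50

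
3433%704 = 617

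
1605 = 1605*1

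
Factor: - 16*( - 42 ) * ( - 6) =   -  2^6* 3^2*7^1 = - 4032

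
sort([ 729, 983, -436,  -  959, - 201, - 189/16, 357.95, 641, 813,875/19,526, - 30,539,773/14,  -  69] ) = [-959,  -  436, - 201,-69,  -  30, - 189/16 , 875/19,773/14, 357.95, 526, 539,641, 729, 813 , 983 ]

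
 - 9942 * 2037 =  - 20251854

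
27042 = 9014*3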